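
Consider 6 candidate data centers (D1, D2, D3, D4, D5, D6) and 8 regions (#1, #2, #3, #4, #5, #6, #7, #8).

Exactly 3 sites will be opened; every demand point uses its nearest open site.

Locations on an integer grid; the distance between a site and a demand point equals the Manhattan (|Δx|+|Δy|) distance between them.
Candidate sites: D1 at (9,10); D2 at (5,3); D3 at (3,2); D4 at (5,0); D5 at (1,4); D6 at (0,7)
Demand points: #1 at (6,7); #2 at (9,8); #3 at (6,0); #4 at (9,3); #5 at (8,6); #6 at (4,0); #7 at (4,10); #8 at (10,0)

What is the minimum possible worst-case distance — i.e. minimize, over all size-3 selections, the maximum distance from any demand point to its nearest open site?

Open {D1, D2, D4}.
  Farthest demand point is #1 at distance 5 (to D2); all others are ≤ 5.
With {D1, D3, D4} the worst case is 7.
With {D1, D4, D5} the worst case is 7.
No size-3 selection achieves below 5.

5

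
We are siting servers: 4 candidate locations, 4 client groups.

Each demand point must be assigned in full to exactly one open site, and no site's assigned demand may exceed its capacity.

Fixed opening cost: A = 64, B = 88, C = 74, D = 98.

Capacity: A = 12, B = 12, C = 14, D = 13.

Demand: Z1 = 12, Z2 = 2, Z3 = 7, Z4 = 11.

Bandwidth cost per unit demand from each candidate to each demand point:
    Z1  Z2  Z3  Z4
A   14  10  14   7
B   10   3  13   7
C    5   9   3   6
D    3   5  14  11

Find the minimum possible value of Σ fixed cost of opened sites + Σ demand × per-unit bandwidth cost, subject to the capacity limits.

Open {A, C, D}; cheapest assignment that respects the capacities:
  A (cap 12, load 11): Z4 — cost 11×7 = 77
  C (cap 14, load 9): Z2, Z3 — cost 2×9 + 7×3 = 39
  D (cap 13, load 12): Z1 — cost 12×3 = 36
  Shipping 152, fixed 236 → total 388.
  Any other capacity-feasible assignment to {A, C, D} ships for at least 152.
Compare {B, C, D}: its best feasible assignment gives total 412.
Compare {A, B, C}: its best feasible assignment gives total 460.
Every other set of open sites that can feasibly serve all demand totals ≥ 412 even under its best assignment. Minimum: 388.

388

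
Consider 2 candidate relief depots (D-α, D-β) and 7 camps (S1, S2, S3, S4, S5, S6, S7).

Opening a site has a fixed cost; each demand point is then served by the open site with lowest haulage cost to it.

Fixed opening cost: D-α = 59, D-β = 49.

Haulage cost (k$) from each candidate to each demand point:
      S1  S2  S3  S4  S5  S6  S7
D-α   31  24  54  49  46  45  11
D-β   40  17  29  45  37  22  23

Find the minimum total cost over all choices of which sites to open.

Open {D-β}: assign each demand point to its cheapest open site.
  S1→D-β 40, S2→D-β 17, S3→D-β 29, S4→D-β 45, S5→D-β 37, S6→D-β 22, S7→D-β 23
  haulage cost 213, fixed 49 → total 262.
Compare {D-α, D-β}: haulage cost 192 + fixed 108 = 300.
Compare {D-α}: haulage cost 260 + fixed 59 = 319.

262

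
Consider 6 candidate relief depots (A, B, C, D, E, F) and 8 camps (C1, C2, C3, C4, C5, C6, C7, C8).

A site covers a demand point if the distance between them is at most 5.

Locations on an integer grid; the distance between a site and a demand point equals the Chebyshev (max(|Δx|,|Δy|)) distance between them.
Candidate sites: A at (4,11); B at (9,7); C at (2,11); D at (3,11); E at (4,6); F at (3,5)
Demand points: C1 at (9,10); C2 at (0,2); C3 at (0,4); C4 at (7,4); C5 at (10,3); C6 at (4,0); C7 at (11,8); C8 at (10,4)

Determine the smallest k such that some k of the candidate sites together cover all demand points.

2

Coverage sets (demand points within 5 of each site):
  A: {C1}
  B: {C1, C4, C5, C7, C8}
  C: {}
  D: {}
  E: {C1, C2, C3, C4}
  F: {C2, C3, C4, C6}
No single site covers all 8 demand points.
But {B, F} covers everything, so the minimum is 2.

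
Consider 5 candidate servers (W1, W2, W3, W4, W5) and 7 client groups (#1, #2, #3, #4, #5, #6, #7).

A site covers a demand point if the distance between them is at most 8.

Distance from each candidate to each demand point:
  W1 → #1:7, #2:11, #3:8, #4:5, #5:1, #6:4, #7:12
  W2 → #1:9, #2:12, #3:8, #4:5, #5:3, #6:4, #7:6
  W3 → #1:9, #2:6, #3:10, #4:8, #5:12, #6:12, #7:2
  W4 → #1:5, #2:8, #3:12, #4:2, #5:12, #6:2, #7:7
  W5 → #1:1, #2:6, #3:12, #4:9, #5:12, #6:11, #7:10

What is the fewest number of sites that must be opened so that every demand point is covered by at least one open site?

2

Coverage sets (demand points within 8 of each site):
  W1: {#1, #3, #4, #5, #6}
  W2: {#3, #4, #5, #6, #7}
  W3: {#2, #4, #7}
  W4: {#1, #2, #4, #6, #7}
  W5: {#1, #2}
No single site covers all 7 demand points.
But {W1, W3} covers everything, so the minimum is 2.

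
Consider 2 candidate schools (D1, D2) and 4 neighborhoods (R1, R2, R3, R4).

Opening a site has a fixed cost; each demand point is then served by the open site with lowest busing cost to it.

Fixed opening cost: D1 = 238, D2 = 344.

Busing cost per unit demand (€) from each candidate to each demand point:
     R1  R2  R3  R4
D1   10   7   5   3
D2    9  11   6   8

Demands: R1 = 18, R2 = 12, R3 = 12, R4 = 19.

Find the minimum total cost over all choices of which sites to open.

Open {D1}: assign each demand point to its cheapest open site.
  R1→D1 18×10=180, R2→D1 12×7=84, R3→D1 12×5=60, R4→D1 19×3=57
  busing cost 381, fixed 238 → total 619.
Compare {D2}: busing cost 518 + fixed 344 = 862.
Compare {D1, D2}: busing cost 363 + fixed 582 = 945.

619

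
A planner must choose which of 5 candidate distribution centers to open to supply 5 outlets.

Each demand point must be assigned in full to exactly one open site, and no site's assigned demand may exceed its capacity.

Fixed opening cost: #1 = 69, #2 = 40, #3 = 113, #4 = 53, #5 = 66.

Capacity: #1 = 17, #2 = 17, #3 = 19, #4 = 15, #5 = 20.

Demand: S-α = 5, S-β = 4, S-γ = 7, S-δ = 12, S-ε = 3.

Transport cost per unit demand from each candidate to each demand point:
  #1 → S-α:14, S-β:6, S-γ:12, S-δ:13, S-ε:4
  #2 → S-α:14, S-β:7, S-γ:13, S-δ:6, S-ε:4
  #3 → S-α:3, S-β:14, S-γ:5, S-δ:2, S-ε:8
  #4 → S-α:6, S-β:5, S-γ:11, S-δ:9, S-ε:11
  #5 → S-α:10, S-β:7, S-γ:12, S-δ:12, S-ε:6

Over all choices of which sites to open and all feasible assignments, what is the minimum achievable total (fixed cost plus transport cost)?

Open {#3, #4}; cheapest assignment that respects the capacities:
  #3 (cap 19, load 19): S-γ, S-δ — cost 7×5 + 12×2 = 59
  #4 (cap 15, load 12): S-α, S-β, S-ε — cost 5×6 + 4×5 + 3×11 = 83
  Shipping 142, fixed 166 → total 308.
  Any other capacity-feasible assignment to {#3, #4} ships for at least 142.
Compare {#2, #3}: its best feasible assignment gives total 322.
Compare {#2, #3, #4}: its best feasible assignment gives total 327.
Every other set of open sites that can feasibly serve all demand totals ≥ 322 even under its best assignment. Minimum: 308.

308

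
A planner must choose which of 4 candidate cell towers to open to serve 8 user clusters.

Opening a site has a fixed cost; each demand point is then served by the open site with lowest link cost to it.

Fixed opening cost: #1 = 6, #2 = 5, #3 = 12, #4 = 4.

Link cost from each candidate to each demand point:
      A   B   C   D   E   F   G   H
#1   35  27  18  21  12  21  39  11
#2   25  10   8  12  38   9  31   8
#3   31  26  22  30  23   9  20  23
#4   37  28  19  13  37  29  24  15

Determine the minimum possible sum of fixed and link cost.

123

Open {#1, #2, #4}: assign each demand point to its cheapest open site.
  A→#2 25, B→#2 10, C→#2 8, D→#2 12, E→#1 12, F→#2 9, G→#4 24, H→#2 8
  link cost 108, fixed 15 → total 123.
Compare {#1, #2}: link cost 115 + fixed 11 = 126.
Compare {#1, #2, #3}: link cost 104 + fixed 23 = 127.
Compare {#1, #2, #3, #4}: link cost 104 + fixed 27 = 131.
All other subsets cost ≥ 126. Minimum total cost: 123.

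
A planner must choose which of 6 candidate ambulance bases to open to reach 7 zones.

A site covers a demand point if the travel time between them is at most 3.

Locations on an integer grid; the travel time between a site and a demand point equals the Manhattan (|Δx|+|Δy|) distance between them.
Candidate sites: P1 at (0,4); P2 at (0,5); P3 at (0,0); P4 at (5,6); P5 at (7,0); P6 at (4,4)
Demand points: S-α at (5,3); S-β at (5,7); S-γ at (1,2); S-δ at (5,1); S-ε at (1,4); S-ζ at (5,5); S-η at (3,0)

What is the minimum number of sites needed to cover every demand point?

4

Coverage sets (demand points within 3 of each site):
  P1: {S-γ, S-ε}
  P2: {S-ε}
  P3: {S-γ, S-η}
  P4: {S-α, S-β, S-ζ}
  P5: {S-δ}
  P6: {S-α, S-ε, S-ζ}
No 3 sites suffice: every size-3 union leaves at least one demand point uncovered.
But {P1, P3, P4, P5} covers everything, so the minimum is 4.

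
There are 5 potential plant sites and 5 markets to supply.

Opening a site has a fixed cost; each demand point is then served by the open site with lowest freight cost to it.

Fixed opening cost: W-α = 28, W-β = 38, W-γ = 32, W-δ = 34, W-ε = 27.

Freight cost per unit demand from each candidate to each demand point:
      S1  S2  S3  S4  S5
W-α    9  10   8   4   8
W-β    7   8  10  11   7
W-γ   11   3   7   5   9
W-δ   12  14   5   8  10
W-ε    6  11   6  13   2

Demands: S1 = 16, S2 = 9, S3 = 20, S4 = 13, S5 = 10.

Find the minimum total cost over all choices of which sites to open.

Open {W-γ, W-ε}: assign each demand point to its cheapest open site.
  S1→W-ε 16×6=96, S2→W-γ 9×3=27, S3→W-ε 20×6=120, S4→W-γ 13×5=65, S5→W-ε 10×2=20
  freight cost 328, fixed 59 → total 387.
Compare {W-γ, W-δ, W-ε}: freight cost 308 + fixed 93 = 401.
Compare {W-α, W-γ, W-ε}: freight cost 315 + fixed 87 = 402.
Compare {W-α, W-γ, W-δ, W-ε}: freight cost 295 + fixed 121 = 416.
All other subsets cost ≥ 401. Minimum total cost: 387.

387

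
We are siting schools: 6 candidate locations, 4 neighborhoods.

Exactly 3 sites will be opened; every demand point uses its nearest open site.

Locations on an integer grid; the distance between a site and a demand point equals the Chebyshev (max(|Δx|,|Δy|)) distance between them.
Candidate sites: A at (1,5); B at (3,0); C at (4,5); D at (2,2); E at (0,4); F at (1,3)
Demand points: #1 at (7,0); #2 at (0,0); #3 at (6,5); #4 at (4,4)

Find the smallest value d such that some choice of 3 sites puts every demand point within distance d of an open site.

4

Open {A, B, C}.
  Farthest demand point is #1 at distance 4 (to B); all others are ≤ 4.
With {A, B, D} the worst case is 4.
With {B, C, D} the worst case is 4.
No size-3 selection achieves below 4.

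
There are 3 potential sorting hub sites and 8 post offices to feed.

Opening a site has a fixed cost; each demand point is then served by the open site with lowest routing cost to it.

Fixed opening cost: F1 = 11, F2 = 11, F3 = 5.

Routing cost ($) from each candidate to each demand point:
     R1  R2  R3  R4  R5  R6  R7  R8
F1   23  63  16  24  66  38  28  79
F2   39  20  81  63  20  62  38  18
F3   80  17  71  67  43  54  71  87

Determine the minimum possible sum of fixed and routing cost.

Open {F1, F2}: assign each demand point to its cheapest open site.
  R1→F1 23, R2→F2 20, R3→F1 16, R4→F1 24, R5→F2 20, R6→F1 38, R7→F1 28, R8→F2 18
  routing cost 187, fixed 22 → total 209.
Compare {F1, F2, F3}: routing cost 184 + fixed 27 = 211.
Compare {F1, F3}: routing cost 268 + fixed 16 = 284.
Compare {F2, F3}: routing cost 320 + fixed 16 = 336.
All other subsets cost ≥ 211. Minimum total cost: 209.

209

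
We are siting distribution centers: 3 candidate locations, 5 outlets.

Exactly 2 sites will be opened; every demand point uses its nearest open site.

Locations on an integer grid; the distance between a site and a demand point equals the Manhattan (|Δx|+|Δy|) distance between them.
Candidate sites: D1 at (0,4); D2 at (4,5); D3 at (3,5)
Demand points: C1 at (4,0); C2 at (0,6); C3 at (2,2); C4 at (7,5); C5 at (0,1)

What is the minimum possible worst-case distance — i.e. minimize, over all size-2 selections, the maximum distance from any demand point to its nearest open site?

5

Open {D1, D2}.
  Farthest demand point is C1 at distance 5 (to D2); all others are ≤ 5.
With {D1, D3} the worst case is 6.
With {D2, D3} the worst case is 7.
No size-2 selection achieves below 5.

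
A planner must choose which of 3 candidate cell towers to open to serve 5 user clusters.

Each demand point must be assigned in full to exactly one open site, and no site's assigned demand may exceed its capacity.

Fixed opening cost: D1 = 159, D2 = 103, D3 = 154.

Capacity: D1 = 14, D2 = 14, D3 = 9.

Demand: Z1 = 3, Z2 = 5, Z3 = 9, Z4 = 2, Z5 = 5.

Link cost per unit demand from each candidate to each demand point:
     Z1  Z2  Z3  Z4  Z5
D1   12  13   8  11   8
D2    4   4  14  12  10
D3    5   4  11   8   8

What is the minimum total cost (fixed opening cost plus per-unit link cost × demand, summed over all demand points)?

430

Open {D1, D2}; cheapest assignment that respects the capacities:
  D1 (cap 14, load 14): Z3, Z5 — cost 9×8 + 5×8 = 112
  D2 (cap 14, load 10): Z1, Z2, Z4 — cost 3×4 + 5×4 + 2×12 = 56
  Shipping 168, fixed 262 → total 430.
  Any other capacity-feasible assignment to {D1, D2} ships for at least 168.
Compare {D1, D2, D3}: its best feasible assignment gives total 576.
Every other set of open sites that can feasibly serve all demand totals ≥ 576 even under its best assignment. Minimum: 430.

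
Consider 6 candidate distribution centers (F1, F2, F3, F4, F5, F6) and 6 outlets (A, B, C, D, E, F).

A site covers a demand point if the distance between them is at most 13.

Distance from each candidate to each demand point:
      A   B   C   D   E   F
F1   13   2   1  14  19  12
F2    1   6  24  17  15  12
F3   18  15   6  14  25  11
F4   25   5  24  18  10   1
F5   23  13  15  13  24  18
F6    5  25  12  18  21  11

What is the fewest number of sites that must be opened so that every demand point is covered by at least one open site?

3

Coverage sets (demand points within 13 of each site):
  F1: {A, B, C, F}
  F2: {A, B, F}
  F3: {C, F}
  F4: {B, E, F}
  F5: {B, D}
  F6: {A, C, F}
No 2 sites suffice: every size-2 union leaves at least one demand point uncovered.
But {F1, F4, F5} covers everything, so the minimum is 3.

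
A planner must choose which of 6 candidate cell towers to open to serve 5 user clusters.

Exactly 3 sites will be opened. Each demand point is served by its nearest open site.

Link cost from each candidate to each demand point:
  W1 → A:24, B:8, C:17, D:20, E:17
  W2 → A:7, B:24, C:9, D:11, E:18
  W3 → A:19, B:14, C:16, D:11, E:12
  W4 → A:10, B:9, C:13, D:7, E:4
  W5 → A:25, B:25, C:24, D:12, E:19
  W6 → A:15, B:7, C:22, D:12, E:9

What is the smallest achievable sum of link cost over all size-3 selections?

Open {W2, W4, W6}.
  A→W2 7, B→W6 7, C→W2 9, D→W4 7, E→W4 4  ⇒ total 34.
Compare {W1, W2, W4}: total 35.
Compare {W2, W3, W4}: total 36.
No size-3 selection does better; minimum is 34.

34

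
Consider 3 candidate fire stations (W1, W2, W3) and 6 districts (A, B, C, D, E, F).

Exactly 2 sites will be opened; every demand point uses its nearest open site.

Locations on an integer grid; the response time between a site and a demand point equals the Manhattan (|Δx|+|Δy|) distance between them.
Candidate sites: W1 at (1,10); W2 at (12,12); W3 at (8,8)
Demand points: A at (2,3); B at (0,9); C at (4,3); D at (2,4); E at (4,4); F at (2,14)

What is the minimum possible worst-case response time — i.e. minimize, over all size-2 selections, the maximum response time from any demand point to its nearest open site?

Open {W1, W3}.
  Farthest demand point is C at response time 9 (to W3); all others are ≤ 9.
With {W1, W2} the worst case is 10.
With {W2, W3} the worst case is 12.
No size-2 selection achieves below 9.

9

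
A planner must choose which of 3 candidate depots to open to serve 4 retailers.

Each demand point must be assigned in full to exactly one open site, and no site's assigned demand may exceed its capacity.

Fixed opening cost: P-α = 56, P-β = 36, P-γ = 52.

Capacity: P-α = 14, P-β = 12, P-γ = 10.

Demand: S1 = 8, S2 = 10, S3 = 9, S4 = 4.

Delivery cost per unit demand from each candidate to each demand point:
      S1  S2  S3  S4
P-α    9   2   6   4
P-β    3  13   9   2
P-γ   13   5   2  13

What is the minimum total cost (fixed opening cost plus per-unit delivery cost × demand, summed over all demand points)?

214

Open {P-α, P-β, P-γ}; cheapest assignment that respects the capacities:
  P-α (cap 14, load 10): S2 — cost 10×2 = 20
  P-β (cap 12, load 12): S1, S4 — cost 8×3 + 4×2 = 32
  P-γ (cap 10, load 9): S3 — cost 9×2 = 18
  Shipping 70, fixed 144 → total 214.
  Any other capacity-feasible assignment to {P-α, P-β, P-γ} ships for at least 70.
Total demand is 31 and no other set of sites has combined capacity ≥ 31, so {P-α, P-β, P-γ} is the only feasible choice of open sites. Minimum: 214.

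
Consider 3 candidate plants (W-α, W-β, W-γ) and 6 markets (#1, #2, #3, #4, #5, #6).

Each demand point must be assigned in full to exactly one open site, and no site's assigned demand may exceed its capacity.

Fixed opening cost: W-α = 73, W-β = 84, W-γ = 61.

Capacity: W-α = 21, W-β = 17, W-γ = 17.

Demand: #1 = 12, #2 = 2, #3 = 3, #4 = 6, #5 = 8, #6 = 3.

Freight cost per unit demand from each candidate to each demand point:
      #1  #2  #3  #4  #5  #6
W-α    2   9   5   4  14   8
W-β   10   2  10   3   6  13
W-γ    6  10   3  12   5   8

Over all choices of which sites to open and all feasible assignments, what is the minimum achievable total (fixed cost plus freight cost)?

273

Open {W-α, W-γ}; cheapest assignment that respects the capacities:
  W-α (cap 21, load 20): #1, #2, #4 — cost 12×2 + 2×9 + 6×4 = 66
  W-γ (cap 17, load 14): #3, #5, #6 — cost 3×3 + 8×5 + 3×8 = 73
  Shipping 139, fixed 134 → total 273.
  Any other capacity-feasible assignment to {W-α, W-γ} ships for at least 139.
Compare {W-α, W-β}: its best feasible assignment gives total 290.
Compare {W-α, W-β, W-γ}: its best feasible assignment gives total 337.
Every other set of open sites that can feasibly serve all demand totals ≥ 290 even under its best assignment. Minimum: 273.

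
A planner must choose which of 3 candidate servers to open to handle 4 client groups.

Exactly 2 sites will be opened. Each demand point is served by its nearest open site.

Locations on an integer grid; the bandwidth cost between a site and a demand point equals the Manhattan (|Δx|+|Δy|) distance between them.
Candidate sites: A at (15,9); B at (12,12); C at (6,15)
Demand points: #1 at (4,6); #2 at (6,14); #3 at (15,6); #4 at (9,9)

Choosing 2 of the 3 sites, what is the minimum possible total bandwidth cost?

Open {A, C}.
  #1→C 11, #2→C 1, #3→A 3, #4→A 6  ⇒ total 21.
Compare {B, C}: total 27.
Compare {A, B}: total 31.

21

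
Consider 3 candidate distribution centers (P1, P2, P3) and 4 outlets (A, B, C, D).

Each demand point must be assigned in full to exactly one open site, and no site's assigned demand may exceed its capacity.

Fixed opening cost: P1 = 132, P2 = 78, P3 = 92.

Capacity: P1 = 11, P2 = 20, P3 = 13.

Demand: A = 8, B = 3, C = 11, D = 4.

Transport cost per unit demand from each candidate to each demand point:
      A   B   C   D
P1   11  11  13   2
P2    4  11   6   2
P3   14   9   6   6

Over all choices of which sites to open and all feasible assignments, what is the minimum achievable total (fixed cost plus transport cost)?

Open {P2, P3}; cheapest assignment that respects the capacities:
  P2 (cap 20, load 15): A, B, D — cost 8×4 + 3×11 + 4×2 = 73
  P3 (cap 13, load 11): C — cost 11×6 = 66
  Shipping 139, fixed 170 → total 309.
  Any other capacity-feasible assignment to {P2, P3} ships for at least 139.
Compare {P1, P2}: its best feasible assignment gives total 349.
Compare {P1, P2, P3}: its best feasible assignment gives total 435.
Every other set of open sites that can feasibly serve all demand totals ≥ 349 even under its best assignment. Minimum: 309.

309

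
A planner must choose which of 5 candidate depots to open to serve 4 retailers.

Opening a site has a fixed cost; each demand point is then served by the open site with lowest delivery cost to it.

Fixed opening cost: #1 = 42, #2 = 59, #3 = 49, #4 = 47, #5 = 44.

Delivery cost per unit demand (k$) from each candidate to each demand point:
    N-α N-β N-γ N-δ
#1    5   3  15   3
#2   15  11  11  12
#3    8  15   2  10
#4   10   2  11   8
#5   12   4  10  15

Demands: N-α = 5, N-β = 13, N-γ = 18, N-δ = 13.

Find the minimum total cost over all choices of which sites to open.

230

Open {#1, #3}: assign each demand point to its cheapest open site.
  N-α→#1 5×5=25, N-β→#1 13×3=39, N-γ→#3 18×2=36, N-δ→#1 13×3=39
  delivery cost 139, fixed 91 → total 230.
Compare {#1, #3, #4}: delivery cost 126 + fixed 138 = 264.
Compare {#1, #3, #5}: delivery cost 139 + fixed 135 = 274.
Compare {#1, #2, #3}: delivery cost 139 + fixed 150 = 289.
All other subsets cost ≥ 264. Minimum total cost: 230.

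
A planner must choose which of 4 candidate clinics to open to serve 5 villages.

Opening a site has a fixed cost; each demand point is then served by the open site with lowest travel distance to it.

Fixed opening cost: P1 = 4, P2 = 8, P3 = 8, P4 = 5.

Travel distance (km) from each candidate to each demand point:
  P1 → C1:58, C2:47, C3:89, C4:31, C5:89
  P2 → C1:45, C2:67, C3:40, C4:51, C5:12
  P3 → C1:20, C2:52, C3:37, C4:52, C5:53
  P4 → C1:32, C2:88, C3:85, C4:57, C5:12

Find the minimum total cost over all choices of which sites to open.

Open {P1, P3, P4}: assign each demand point to its cheapest open site.
  C1→P3 20, C2→P1 47, C3→P3 37, C4→P1 31, C5→P4 12
  travel distance 147, fixed 17 → total 164.
Compare {P1, P2, P3}: travel distance 147 + fixed 20 = 167.
Compare {P1, P2, P3, P4}: travel distance 147 + fixed 25 = 172.
Compare {P1, P2, P4}: travel distance 162 + fixed 17 = 179.
All other subsets cost ≥ 167. Minimum total cost: 164.

164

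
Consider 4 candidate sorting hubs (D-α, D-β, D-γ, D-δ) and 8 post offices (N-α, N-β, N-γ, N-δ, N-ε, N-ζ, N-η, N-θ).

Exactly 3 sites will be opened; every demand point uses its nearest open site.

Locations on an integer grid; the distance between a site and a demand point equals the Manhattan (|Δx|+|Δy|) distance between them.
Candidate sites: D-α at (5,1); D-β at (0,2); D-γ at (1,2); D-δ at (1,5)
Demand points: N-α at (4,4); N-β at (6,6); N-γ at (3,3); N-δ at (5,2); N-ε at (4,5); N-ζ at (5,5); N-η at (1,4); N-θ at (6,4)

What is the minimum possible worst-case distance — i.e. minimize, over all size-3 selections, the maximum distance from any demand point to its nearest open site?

6

Open {D-α, D-β, D-γ}.
  Farthest demand point is N-β at distance 6 (to D-α); all others are ≤ 6.
With {D-α, D-β, D-δ} the worst case is 6.
With {D-α, D-γ, D-δ} the worst case is 6.
No size-3 selection achieves below 6.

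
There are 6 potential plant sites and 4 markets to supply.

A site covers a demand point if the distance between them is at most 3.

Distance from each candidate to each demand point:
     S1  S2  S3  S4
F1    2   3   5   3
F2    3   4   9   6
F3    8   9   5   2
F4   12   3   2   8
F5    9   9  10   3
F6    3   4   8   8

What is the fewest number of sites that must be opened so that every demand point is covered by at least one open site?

2

Coverage sets (demand points within 3 of each site):
  F1: {S1, S2, S4}
  F2: {S1}
  F3: {S4}
  F4: {S2, S3}
  F5: {S4}
  F6: {S1}
No single site covers all 4 demand points.
But {F1, F4} covers everything, so the minimum is 2.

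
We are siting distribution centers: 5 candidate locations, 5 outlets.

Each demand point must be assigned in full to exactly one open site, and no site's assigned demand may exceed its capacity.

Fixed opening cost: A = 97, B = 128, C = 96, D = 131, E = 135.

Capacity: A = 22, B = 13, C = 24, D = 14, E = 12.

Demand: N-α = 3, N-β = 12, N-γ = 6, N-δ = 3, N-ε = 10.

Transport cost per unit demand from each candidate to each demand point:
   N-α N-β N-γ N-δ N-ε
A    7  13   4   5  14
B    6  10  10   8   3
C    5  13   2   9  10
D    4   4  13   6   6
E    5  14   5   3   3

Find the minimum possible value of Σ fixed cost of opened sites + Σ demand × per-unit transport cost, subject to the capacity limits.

429

Open {C, D}; cheapest assignment that respects the capacities:
  C (cap 24, load 22): N-α, N-γ, N-δ, N-ε — cost 3×5 + 6×2 + 3×9 + 10×10 = 154
  D (cap 14, load 12): N-β — cost 12×4 = 48
  Shipping 202, fixed 227 → total 429.
  Any other capacity-feasible assignment to {C, D} ships for at least 202.
Compare {B, C}: its best feasible assignment gives total 461.
Compare {A, B}: its best feasible assignment gives total 468.
Every other set of open sites that can feasibly serve all demand totals ≥ 461 even under its best assignment. Minimum: 429.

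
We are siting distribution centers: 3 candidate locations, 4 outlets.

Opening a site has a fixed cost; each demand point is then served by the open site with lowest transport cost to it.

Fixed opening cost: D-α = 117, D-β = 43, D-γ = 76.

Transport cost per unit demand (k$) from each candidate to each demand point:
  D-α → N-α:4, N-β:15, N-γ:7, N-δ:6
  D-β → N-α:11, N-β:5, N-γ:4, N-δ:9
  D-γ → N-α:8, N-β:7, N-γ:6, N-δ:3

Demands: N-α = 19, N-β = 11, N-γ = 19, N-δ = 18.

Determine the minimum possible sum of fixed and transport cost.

456

Open {D-β, D-γ}: assign each demand point to its cheapest open site.
  N-α→D-γ 19×8=152, N-β→D-β 11×5=55, N-γ→D-β 19×4=76, N-δ→D-γ 18×3=54
  transport cost 337, fixed 119 → total 456.
Compare {D-γ}: transport cost 397 + fixed 76 = 473.
Compare {D-α, D-β}: transport cost 315 + fixed 160 = 475.
Compare {D-α, D-β, D-γ}: transport cost 261 + fixed 236 = 497.
All other subsets cost ≥ 473. Minimum total cost: 456.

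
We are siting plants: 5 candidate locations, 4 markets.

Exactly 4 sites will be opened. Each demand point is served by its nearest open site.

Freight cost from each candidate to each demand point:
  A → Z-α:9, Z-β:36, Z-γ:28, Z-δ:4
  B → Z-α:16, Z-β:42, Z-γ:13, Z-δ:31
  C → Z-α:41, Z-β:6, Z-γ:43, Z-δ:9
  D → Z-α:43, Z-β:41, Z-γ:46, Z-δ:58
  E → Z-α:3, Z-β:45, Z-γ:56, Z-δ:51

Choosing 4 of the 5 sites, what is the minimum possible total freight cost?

26

Open {A, B, C, E}.
  Z-α→E 3, Z-β→C 6, Z-γ→B 13, Z-δ→A 4  ⇒ total 26.
Compare {B, C, D, E}: total 31.
Compare {A, B, C, D}: total 32.
No size-4 selection does better; minimum is 26.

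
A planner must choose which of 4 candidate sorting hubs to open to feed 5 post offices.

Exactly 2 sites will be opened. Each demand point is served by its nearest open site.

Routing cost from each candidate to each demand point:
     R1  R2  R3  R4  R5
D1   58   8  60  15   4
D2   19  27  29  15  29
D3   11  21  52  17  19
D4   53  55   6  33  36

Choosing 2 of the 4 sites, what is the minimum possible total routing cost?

Open {D3, D4}.
  R1→D3 11, R2→D3 21, R3→D4 6, R4→D3 17, R5→D3 19  ⇒ total 74.
Compare {D1, D2}: total 75.
Compare {D1, D4}: total 86.
No size-2 selection does better; minimum is 74.

74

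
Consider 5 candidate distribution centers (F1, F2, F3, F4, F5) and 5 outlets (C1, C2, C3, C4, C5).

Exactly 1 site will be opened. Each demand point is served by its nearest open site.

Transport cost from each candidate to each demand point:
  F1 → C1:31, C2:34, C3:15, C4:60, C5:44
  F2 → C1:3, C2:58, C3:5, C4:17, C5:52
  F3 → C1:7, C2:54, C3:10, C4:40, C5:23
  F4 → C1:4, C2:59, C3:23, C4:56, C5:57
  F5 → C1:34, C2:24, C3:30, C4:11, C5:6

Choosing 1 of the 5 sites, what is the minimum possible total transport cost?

105

Open {F5}.
  C1→F5 34, C2→F5 24, C3→F5 30, C4→F5 11, C5→F5 6  ⇒ total 105.
Compare {F3}: total 134.
Compare {F2}: total 135.
No size-1 selection does better; minimum is 105.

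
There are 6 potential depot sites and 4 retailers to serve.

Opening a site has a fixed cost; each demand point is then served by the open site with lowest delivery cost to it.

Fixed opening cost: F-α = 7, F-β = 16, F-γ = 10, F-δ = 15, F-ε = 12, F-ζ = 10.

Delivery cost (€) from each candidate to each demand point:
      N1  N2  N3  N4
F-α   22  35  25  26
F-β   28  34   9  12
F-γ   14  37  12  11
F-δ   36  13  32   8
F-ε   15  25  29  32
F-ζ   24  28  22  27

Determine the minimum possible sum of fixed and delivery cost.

72

Open {F-γ, F-δ}: assign each demand point to its cheapest open site.
  N1→F-γ 14, N2→F-δ 13, N3→F-γ 12, N4→F-δ 8
  delivery cost 47, fixed 25 → total 72.
Compare {F-α, F-γ, F-δ}: delivery cost 47 + fixed 32 = 79.
Compare {F-γ, F-δ, F-ζ}: delivery cost 47 + fixed 35 = 82.
Compare {F-γ}: delivery cost 74 + fixed 10 = 84.
All other subsets cost ≥ 79. Minimum total cost: 72.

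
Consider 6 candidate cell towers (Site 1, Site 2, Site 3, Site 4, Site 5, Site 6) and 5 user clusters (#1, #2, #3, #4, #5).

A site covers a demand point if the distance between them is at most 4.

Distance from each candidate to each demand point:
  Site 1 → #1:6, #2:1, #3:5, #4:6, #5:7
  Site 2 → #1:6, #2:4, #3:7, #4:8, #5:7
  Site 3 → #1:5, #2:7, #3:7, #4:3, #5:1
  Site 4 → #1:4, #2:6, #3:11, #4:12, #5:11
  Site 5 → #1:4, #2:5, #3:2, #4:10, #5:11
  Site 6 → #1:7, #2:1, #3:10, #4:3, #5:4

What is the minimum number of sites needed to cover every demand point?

2

Coverage sets (demand points within 4 of each site):
  Site 1: {#2}
  Site 2: {#2}
  Site 3: {#4, #5}
  Site 4: {#1}
  Site 5: {#1, #3}
  Site 6: {#2, #4, #5}
No single site covers all 5 demand points.
But {Site 5, Site 6} covers everything, so the minimum is 2.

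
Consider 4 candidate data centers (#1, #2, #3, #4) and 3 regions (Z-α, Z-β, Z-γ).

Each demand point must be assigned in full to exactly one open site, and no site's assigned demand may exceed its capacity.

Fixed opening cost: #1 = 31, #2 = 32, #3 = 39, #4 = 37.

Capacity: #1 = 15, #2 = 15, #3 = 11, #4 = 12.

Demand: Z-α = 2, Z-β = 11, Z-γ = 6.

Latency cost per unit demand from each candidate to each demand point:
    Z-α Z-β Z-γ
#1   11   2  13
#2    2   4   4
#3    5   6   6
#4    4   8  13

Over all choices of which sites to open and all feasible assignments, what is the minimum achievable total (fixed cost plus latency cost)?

Open {#1, #2}; cheapest assignment that respects the capacities:
  #1 (cap 15, load 11): Z-β — cost 11×2 = 22
  #2 (cap 15, load 8): Z-α, Z-γ — cost 2×2 + 6×4 = 28
  Shipping 50, fixed 63 → total 113.
  Any other capacity-feasible assignment to {#1, #2} ships for at least 50.
Compare {#1, #3}: its best feasible assignment gives total 138.
Compare {#1, #2, #4}: its best feasible assignment gives total 150.
Every other set of open sites that can feasibly serve all demand totals ≥ 138 even under its best assignment. Minimum: 113.

113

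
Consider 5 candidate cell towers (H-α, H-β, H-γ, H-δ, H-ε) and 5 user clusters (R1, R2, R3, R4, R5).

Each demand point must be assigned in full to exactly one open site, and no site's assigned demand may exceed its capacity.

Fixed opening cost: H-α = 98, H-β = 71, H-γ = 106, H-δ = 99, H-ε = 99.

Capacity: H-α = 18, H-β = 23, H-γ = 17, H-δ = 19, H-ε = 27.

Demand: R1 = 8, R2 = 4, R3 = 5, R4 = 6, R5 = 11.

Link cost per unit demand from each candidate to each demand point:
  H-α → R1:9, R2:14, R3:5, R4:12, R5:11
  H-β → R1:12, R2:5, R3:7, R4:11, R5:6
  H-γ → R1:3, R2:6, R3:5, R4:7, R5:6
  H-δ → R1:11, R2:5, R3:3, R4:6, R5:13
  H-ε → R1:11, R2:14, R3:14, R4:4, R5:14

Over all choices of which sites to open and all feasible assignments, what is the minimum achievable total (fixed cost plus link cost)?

364

Open {H-β, H-γ}; cheapest assignment that respects the capacities:
  H-β (cap 23, load 20): R2, R3, R5 — cost 4×5 + 5×7 + 11×6 = 121
  H-γ (cap 17, load 14): R1, R4 — cost 8×3 + 6×7 = 66
  Shipping 187, fixed 177 → total 364.
  Any other capacity-feasible assignment to {H-β, H-γ} ships for at least 187.
Compare {H-β, H-δ}: its best feasible assignment gives total 395.
Compare {H-β, H-ε}: its best feasible assignment gives total 403.
Every other set of open sites that can feasibly serve all demand totals ≥ 395 even under its best assignment. Minimum: 364.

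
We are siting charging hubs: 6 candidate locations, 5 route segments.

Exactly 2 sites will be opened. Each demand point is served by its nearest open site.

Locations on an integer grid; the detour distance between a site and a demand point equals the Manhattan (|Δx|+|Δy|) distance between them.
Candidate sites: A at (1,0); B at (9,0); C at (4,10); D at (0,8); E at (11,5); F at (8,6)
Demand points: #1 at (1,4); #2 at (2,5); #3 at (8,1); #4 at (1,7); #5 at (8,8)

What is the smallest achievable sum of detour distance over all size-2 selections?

Open {D, F}.
  #1→D 5, #2→D 5, #3→F 5, #4→D 2, #5→F 2  ⇒ total 19.
Compare {B, D}: total 22.
Compare {A, F}: total 24.
No size-2 selection does better; minimum is 19.

19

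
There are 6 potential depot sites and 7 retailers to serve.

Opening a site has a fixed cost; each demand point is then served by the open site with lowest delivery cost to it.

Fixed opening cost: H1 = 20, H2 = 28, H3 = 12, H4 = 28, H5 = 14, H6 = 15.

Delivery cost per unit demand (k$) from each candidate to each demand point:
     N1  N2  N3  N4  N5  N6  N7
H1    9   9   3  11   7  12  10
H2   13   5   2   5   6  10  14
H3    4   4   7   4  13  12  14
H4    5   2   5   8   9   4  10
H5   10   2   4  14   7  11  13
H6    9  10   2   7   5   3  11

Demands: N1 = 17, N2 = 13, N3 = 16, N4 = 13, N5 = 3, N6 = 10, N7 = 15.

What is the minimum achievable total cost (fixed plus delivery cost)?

Open {H3, H4, H6}: assign each demand point to its cheapest open site.
  N1→H3 17×4=68, N2→H4 13×2=26, N3→H6 16×2=32, N4→H3 13×4=52, N5→H6 3×5=15, N6→H6 10×3=30, N7→H4 15×10=150
  delivery cost 373, fixed 55 → total 428.
Compare {H3, H5, H6}: delivery cost 388 + fixed 41 = 429.
Compare {H1, H3, H5, H6}: delivery cost 373 + fixed 61 = 434.
Compare {H3, H6}: delivery cost 414 + fixed 27 = 441.
All other subsets cost ≥ 429. Minimum total cost: 428.

428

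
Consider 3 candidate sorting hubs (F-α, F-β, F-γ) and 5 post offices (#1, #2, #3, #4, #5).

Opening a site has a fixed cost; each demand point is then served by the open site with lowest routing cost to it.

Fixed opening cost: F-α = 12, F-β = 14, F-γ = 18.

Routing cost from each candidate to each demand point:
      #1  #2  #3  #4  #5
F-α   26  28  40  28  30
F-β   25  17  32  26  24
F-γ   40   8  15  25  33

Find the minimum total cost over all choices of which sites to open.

129

Open {F-β, F-γ}: assign each demand point to its cheapest open site.
  #1→F-β 25, #2→F-γ 8, #3→F-γ 15, #4→F-γ 25, #5→F-β 24
  routing cost 97, fixed 32 → total 129.
Compare {F-α, F-γ}: routing cost 104 + fixed 30 = 134.
Compare {F-β}: routing cost 124 + fixed 14 = 138.
Compare {F-γ}: routing cost 121 + fixed 18 = 139.
All other subsets cost ≥ 134. Minimum total cost: 129.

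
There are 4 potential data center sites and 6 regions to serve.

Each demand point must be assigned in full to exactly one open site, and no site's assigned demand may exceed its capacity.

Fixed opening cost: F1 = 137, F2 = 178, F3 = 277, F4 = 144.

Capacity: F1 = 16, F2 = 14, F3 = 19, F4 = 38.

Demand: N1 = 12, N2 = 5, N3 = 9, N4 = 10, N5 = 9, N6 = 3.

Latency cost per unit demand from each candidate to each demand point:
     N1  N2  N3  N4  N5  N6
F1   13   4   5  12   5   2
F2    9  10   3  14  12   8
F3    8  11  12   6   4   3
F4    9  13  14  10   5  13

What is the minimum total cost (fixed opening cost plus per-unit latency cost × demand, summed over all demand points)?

638

Open {F1, F4}; cheapest assignment that respects the capacities:
  F1 (cap 16, load 14): N2, N3 — cost 5×4 + 9×5 = 65
  F4 (cap 38, load 34): N1, N4, N5, N6 — cost 12×9 + 10×10 + 9×5 + 3×13 = 292
  Shipping 357, fixed 281 → total 638.
  Any other capacity-feasible assignment to {F1, F4} ships for at least 357.
Compare {F2, F4}: its best feasible assignment gives total 691.
Compare {F1, F2, F4}: its best feasible assignment gives total 765.
Every other set of open sites that can feasibly serve all demand totals ≥ 691 even under its best assignment. Minimum: 638.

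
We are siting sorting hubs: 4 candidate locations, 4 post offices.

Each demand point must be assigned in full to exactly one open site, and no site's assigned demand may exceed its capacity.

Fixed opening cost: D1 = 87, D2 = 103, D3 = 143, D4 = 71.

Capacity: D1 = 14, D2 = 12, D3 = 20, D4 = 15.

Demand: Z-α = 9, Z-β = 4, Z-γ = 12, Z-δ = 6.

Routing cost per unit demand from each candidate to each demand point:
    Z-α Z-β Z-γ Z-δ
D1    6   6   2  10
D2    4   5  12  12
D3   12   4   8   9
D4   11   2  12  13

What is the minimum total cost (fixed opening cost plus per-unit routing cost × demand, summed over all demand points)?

407

Open {D1, D2, D4}; cheapest assignment that respects the capacities:
  D1 (cap 14, load 12): Z-γ — cost 12×2 = 24
  D2 (cap 12, load 9): Z-α — cost 9×4 = 36
  D4 (cap 15, load 10): Z-β, Z-δ — cost 4×2 + 6×13 = 86
  Shipping 146, fixed 261 → total 407.
  Any other capacity-feasible assignment to {D1, D2, D4} ships for at least 146.
Compare {D1, D3}: its best feasible assignment gives total 432.
Compare {D1, D2, D3}: its best feasible assignment gives total 463.
Every other set of open sites that can feasibly serve all demand totals ≥ 432 even under its best assignment. Minimum: 407.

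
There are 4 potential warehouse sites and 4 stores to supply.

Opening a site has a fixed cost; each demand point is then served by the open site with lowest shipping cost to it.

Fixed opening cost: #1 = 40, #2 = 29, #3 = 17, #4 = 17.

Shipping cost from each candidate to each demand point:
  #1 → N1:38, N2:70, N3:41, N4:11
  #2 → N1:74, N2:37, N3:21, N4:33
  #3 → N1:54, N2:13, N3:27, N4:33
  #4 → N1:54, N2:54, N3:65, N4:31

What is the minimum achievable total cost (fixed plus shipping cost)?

144

Open {#3}: assign each demand point to its cheapest open site.
  N1→#3 54, N2→#3 13, N3→#3 27, N4→#3 33
  shipping cost 127, fixed 17 → total 144.
Compare {#1, #3}: shipping cost 89 + fixed 57 = 146.
Compare {#3, #4}: shipping cost 125 + fixed 34 = 159.
Compare {#1, #3, #4}: shipping cost 89 + fixed 74 = 163.
All other subsets cost ≥ 146. Minimum total cost: 144.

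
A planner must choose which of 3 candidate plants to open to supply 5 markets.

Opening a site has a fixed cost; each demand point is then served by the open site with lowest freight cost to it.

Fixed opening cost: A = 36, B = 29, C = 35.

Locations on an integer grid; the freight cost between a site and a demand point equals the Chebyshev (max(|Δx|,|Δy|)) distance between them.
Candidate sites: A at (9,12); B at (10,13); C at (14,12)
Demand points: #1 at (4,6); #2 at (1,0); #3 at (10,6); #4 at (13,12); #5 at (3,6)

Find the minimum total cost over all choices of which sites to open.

66

Open {B}: assign each demand point to its cheapest open site.
  #1→B 7, #2→B 13, #3→B 7, #4→B 3, #5→B 7
  freight cost 37, fixed 29 → total 66.
Compare {A}: freight cost 34 + fixed 36 = 70.
Compare {C}: freight cost 41 + fixed 35 = 76.
Compare {A, B}: freight cost 33 + fixed 65 = 98.
All other subsets cost ≥ 70. Minimum total cost: 66.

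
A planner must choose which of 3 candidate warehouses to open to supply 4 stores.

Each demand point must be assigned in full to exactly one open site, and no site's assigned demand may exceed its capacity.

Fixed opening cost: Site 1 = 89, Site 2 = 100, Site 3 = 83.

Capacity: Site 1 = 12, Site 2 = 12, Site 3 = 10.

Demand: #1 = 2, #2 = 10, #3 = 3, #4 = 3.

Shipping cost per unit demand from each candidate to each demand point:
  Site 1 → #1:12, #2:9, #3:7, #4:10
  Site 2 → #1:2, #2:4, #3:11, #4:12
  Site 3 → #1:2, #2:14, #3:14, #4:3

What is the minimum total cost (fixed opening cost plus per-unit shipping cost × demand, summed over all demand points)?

Open {Site 2, Site 3}; cheapest assignment that respects the capacities:
  Site 2 (cap 12, load 12): #1, #2 — cost 2×2 + 10×4 = 44
  Site 3 (cap 10, load 6): #3, #4 — cost 3×14 + 3×3 = 51
  Shipping 95, fixed 183 → total 278.
  Any other capacity-feasible assignment to {Site 2, Site 3} ships for at least 95.
Compare {Site 1, Site 2}: its best feasible assignment gives total 284.
Compare {Site 1, Site 3}: its best feasible assignment gives total 317.
Every other set of open sites that can feasibly serve all demand totals ≥ 284 even under its best assignment. Minimum: 278.

278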